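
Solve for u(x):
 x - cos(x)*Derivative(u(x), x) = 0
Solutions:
 u(x) = C1 + Integral(x/cos(x), x)


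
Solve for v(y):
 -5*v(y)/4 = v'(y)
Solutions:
 v(y) = C1*exp(-5*y/4)


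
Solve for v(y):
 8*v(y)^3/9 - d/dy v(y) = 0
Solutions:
 v(y) = -3*sqrt(2)*sqrt(-1/(C1 + 8*y))/2
 v(y) = 3*sqrt(2)*sqrt(-1/(C1 + 8*y))/2


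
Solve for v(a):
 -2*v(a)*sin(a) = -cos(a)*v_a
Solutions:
 v(a) = C1/cos(a)^2


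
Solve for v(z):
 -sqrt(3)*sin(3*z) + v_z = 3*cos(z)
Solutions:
 v(z) = C1 + 3*sin(z) - sqrt(3)*cos(3*z)/3


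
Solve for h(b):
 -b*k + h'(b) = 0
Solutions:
 h(b) = C1 + b^2*k/2


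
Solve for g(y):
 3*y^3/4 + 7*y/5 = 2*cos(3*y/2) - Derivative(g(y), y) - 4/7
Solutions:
 g(y) = C1 - 3*y^4/16 - 7*y^2/10 - 4*y/7 + 4*sin(3*y/2)/3


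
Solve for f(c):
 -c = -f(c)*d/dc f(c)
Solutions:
 f(c) = -sqrt(C1 + c^2)
 f(c) = sqrt(C1 + c^2)


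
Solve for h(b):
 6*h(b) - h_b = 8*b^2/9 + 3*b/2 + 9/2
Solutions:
 h(b) = C1*exp(6*b) + 4*b^2/27 + 97*b/324 + 1555/1944


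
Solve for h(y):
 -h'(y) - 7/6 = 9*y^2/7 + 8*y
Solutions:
 h(y) = C1 - 3*y^3/7 - 4*y^2 - 7*y/6


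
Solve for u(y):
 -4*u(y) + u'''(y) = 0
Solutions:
 u(y) = C3*exp(2^(2/3)*y) + (C1*sin(2^(2/3)*sqrt(3)*y/2) + C2*cos(2^(2/3)*sqrt(3)*y/2))*exp(-2^(2/3)*y/2)


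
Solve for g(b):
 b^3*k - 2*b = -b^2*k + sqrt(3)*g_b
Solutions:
 g(b) = C1 + sqrt(3)*b^4*k/12 + sqrt(3)*b^3*k/9 - sqrt(3)*b^2/3


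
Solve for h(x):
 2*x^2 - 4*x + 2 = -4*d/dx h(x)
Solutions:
 h(x) = C1 - x^3/6 + x^2/2 - x/2


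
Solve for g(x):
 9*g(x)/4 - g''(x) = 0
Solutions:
 g(x) = C1*exp(-3*x/2) + C2*exp(3*x/2)


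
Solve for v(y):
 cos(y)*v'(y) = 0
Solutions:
 v(y) = C1


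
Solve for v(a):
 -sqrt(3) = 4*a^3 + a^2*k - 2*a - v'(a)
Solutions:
 v(a) = C1 + a^4 + a^3*k/3 - a^2 + sqrt(3)*a


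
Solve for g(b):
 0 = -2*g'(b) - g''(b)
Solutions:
 g(b) = C1 + C2*exp(-2*b)


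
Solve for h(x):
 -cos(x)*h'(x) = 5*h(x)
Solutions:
 h(x) = C1*sqrt(sin(x) - 1)*(sin(x)^2 - 2*sin(x) + 1)/(sqrt(sin(x) + 1)*(sin(x)^2 + 2*sin(x) + 1))


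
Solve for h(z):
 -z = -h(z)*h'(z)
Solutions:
 h(z) = -sqrt(C1 + z^2)
 h(z) = sqrt(C1 + z^2)


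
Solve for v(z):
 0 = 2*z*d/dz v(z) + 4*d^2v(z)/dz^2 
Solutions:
 v(z) = C1 + C2*erf(z/2)


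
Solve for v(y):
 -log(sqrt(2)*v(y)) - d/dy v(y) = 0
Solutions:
 2*Integral(1/(2*log(_y) + log(2)), (_y, v(y))) = C1 - y


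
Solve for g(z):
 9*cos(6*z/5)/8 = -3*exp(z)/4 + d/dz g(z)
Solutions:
 g(z) = C1 + 3*exp(z)/4 + 15*sin(6*z/5)/16


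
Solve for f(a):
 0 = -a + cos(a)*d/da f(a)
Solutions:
 f(a) = C1 + Integral(a/cos(a), a)


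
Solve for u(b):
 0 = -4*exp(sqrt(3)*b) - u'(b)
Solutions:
 u(b) = C1 - 4*sqrt(3)*exp(sqrt(3)*b)/3


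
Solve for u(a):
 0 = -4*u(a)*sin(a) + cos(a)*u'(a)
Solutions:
 u(a) = C1/cos(a)^4


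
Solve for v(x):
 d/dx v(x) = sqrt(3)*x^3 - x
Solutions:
 v(x) = C1 + sqrt(3)*x^4/4 - x^2/2


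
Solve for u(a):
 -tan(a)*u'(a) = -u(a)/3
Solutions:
 u(a) = C1*sin(a)^(1/3)


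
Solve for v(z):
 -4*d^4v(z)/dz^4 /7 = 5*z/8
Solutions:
 v(z) = C1 + C2*z + C3*z^2 + C4*z^3 - 7*z^5/768


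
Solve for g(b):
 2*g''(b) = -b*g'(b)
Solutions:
 g(b) = C1 + C2*erf(b/2)


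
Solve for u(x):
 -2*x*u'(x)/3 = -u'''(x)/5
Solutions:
 u(x) = C1 + Integral(C2*airyai(10^(1/3)*3^(2/3)*x/3) + C3*airybi(10^(1/3)*3^(2/3)*x/3), x)


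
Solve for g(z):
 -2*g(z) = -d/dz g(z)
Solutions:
 g(z) = C1*exp(2*z)


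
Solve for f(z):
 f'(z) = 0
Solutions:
 f(z) = C1


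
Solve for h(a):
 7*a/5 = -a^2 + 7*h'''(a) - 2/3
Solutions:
 h(a) = C1 + C2*a + C3*a^2 + a^5/420 + a^4/120 + a^3/63


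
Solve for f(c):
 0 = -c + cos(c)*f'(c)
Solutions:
 f(c) = C1 + Integral(c/cos(c), c)


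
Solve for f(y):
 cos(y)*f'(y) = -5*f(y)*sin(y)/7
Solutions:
 f(y) = C1*cos(y)^(5/7)


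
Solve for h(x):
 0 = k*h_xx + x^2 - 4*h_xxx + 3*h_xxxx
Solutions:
 h(x) = C1 + C2*x + C3*exp(x*(2 - sqrt(4 - 3*k))/3) + C4*exp(x*(sqrt(4 - 3*k) + 2)/3) - x^4/(12*k) - 4*x^3/(3*k^2) + x^2*(3 - 16/k)/k^2


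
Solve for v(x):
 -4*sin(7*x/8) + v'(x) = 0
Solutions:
 v(x) = C1 - 32*cos(7*x/8)/7


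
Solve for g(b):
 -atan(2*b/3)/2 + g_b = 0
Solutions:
 g(b) = C1 + b*atan(2*b/3)/2 - 3*log(4*b^2 + 9)/8


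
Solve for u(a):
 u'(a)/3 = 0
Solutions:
 u(a) = C1


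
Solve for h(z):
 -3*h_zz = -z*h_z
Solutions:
 h(z) = C1 + C2*erfi(sqrt(6)*z/6)


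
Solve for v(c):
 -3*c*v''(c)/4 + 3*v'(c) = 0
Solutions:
 v(c) = C1 + C2*c^5


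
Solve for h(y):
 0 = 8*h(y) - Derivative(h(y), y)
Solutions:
 h(y) = C1*exp(8*y)


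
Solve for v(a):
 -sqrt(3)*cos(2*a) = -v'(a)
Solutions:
 v(a) = C1 + sqrt(3)*sin(2*a)/2


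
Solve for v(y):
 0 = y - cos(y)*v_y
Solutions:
 v(y) = C1 + Integral(y/cos(y), y)


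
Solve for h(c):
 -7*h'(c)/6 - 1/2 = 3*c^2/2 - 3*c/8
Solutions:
 h(c) = C1 - 3*c^3/7 + 9*c^2/56 - 3*c/7


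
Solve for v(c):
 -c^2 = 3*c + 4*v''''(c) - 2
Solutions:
 v(c) = C1 + C2*c + C3*c^2 + C4*c^3 - c^6/1440 - c^5/160 + c^4/48


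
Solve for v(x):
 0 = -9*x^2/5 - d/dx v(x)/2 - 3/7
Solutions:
 v(x) = C1 - 6*x^3/5 - 6*x/7


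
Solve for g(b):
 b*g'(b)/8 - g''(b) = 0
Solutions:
 g(b) = C1 + C2*erfi(b/4)


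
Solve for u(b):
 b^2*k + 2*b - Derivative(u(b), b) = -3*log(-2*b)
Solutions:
 u(b) = C1 + b^3*k/3 + b^2 + 3*b*log(-b) + 3*b*(-1 + log(2))


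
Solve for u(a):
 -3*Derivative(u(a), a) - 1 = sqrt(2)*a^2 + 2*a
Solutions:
 u(a) = C1 - sqrt(2)*a^3/9 - a^2/3 - a/3


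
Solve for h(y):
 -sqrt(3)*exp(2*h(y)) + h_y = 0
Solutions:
 h(y) = log(-sqrt(-1/(C1 + sqrt(3)*y))) - log(2)/2
 h(y) = log(-1/(C1 + sqrt(3)*y))/2 - log(2)/2


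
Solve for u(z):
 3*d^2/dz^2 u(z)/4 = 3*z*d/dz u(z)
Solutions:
 u(z) = C1 + C2*erfi(sqrt(2)*z)


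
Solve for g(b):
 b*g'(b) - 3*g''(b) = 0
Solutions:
 g(b) = C1 + C2*erfi(sqrt(6)*b/6)


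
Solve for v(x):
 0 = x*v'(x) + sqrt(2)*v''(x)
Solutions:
 v(x) = C1 + C2*erf(2^(1/4)*x/2)


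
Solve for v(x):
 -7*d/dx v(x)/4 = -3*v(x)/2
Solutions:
 v(x) = C1*exp(6*x/7)


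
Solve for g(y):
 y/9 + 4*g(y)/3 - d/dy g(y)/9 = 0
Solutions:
 g(y) = C1*exp(12*y) - y/12 - 1/144


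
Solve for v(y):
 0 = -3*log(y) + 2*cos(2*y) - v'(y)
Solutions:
 v(y) = C1 - 3*y*log(y) + 3*y + sin(2*y)


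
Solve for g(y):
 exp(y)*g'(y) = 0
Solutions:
 g(y) = C1


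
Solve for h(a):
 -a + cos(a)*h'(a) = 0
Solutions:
 h(a) = C1 + Integral(a/cos(a), a)


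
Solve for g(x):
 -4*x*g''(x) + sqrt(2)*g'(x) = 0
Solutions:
 g(x) = C1 + C2*x^(sqrt(2)/4 + 1)


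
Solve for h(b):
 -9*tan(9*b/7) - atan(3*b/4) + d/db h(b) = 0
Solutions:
 h(b) = C1 + b*atan(3*b/4) - 2*log(9*b^2 + 16)/3 - 7*log(cos(9*b/7))


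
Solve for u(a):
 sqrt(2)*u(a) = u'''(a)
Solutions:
 u(a) = C3*exp(2^(1/6)*a) + (C1*sin(2^(1/6)*sqrt(3)*a/2) + C2*cos(2^(1/6)*sqrt(3)*a/2))*exp(-2^(1/6)*a/2)


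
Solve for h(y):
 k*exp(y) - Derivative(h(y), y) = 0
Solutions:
 h(y) = C1 + k*exp(y)


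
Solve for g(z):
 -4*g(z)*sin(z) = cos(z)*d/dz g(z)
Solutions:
 g(z) = C1*cos(z)^4


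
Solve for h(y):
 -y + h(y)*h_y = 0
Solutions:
 h(y) = -sqrt(C1 + y^2)
 h(y) = sqrt(C1 + y^2)


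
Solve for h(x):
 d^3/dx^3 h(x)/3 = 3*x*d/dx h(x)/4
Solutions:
 h(x) = C1 + Integral(C2*airyai(2^(1/3)*3^(2/3)*x/2) + C3*airybi(2^(1/3)*3^(2/3)*x/2), x)


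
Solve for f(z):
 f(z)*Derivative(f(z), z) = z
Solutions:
 f(z) = -sqrt(C1 + z^2)
 f(z) = sqrt(C1 + z^2)


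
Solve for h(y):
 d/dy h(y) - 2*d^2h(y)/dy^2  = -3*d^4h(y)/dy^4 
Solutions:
 h(y) = C1 + C4*exp(-y) + (C2*sin(sqrt(3)*y/6) + C3*cos(sqrt(3)*y/6))*exp(y/2)


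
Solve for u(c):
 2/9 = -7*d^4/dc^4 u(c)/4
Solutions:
 u(c) = C1 + C2*c + C3*c^2 + C4*c^3 - c^4/189


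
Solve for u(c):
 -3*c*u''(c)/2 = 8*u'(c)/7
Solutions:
 u(c) = C1 + C2*c^(5/21)


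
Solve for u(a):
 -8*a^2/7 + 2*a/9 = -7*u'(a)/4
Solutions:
 u(a) = C1 + 32*a^3/147 - 4*a^2/63


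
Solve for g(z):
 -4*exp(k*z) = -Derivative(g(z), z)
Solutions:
 g(z) = C1 + 4*exp(k*z)/k


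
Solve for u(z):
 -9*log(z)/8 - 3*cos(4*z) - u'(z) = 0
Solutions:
 u(z) = C1 - 9*z*log(z)/8 + 9*z/8 - 3*sin(4*z)/4


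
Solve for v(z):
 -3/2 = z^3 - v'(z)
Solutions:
 v(z) = C1 + z^4/4 + 3*z/2


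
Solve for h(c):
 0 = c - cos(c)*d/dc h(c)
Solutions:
 h(c) = C1 + Integral(c/cos(c), c)


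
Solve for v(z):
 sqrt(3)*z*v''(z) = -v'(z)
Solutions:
 v(z) = C1 + C2*z^(1 - sqrt(3)/3)


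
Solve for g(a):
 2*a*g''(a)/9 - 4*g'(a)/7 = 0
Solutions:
 g(a) = C1 + C2*a^(25/7)


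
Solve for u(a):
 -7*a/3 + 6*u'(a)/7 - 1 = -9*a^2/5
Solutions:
 u(a) = C1 - 7*a^3/10 + 49*a^2/36 + 7*a/6


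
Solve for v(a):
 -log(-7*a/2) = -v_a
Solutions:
 v(a) = C1 + a*log(-a) + a*(-1 - log(2) + log(7))


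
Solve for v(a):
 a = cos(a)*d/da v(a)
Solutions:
 v(a) = C1 + Integral(a/cos(a), a)


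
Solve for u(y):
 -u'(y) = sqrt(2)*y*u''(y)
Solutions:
 u(y) = C1 + C2*y^(1 - sqrt(2)/2)


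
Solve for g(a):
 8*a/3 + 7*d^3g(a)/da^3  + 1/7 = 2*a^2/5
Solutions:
 g(a) = C1 + C2*a + C3*a^2 + a^5/1050 - a^4/63 - a^3/294


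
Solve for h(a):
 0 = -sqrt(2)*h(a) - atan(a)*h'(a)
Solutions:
 h(a) = C1*exp(-sqrt(2)*Integral(1/atan(a), a))


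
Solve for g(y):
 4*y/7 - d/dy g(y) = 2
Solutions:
 g(y) = C1 + 2*y^2/7 - 2*y


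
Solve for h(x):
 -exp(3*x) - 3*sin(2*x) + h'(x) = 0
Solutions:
 h(x) = C1 + exp(3*x)/3 - 3*cos(2*x)/2


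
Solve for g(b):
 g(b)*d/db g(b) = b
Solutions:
 g(b) = -sqrt(C1 + b^2)
 g(b) = sqrt(C1 + b^2)


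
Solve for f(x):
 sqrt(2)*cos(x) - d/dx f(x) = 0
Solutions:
 f(x) = C1 + sqrt(2)*sin(x)


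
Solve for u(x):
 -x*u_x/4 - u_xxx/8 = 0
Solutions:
 u(x) = C1 + Integral(C2*airyai(-2^(1/3)*x) + C3*airybi(-2^(1/3)*x), x)


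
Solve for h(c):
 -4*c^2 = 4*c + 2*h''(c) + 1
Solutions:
 h(c) = C1 + C2*c - c^4/6 - c^3/3 - c^2/4


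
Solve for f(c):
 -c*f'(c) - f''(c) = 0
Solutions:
 f(c) = C1 + C2*erf(sqrt(2)*c/2)


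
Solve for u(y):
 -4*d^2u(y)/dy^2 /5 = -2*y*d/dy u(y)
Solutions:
 u(y) = C1 + C2*erfi(sqrt(5)*y/2)


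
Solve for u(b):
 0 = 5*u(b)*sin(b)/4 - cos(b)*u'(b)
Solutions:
 u(b) = C1/cos(b)^(5/4)


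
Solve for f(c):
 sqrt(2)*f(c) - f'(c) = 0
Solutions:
 f(c) = C1*exp(sqrt(2)*c)


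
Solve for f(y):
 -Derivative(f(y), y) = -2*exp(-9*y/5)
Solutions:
 f(y) = C1 - 10*exp(-9*y/5)/9


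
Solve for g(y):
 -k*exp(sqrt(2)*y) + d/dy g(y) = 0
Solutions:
 g(y) = C1 + sqrt(2)*k*exp(sqrt(2)*y)/2


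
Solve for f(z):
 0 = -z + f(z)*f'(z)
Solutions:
 f(z) = -sqrt(C1 + z^2)
 f(z) = sqrt(C1 + z^2)


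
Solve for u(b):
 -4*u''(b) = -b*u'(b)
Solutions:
 u(b) = C1 + C2*erfi(sqrt(2)*b/4)


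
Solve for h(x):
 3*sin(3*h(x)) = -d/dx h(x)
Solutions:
 h(x) = -acos((-C1 - exp(18*x))/(C1 - exp(18*x)))/3 + 2*pi/3
 h(x) = acos((-C1 - exp(18*x))/(C1 - exp(18*x)))/3


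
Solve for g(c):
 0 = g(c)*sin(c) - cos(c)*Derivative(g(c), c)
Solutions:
 g(c) = C1/cos(c)


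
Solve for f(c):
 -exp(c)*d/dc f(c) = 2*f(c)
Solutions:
 f(c) = C1*exp(2*exp(-c))


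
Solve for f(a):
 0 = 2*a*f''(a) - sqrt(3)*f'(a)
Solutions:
 f(a) = C1 + C2*a^(sqrt(3)/2 + 1)


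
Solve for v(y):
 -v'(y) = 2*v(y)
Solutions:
 v(y) = C1*exp(-2*y)


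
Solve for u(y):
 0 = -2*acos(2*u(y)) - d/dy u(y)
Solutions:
 Integral(1/acos(2*_y), (_y, u(y))) = C1 - 2*y


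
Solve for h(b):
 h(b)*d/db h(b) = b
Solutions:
 h(b) = -sqrt(C1 + b^2)
 h(b) = sqrt(C1 + b^2)


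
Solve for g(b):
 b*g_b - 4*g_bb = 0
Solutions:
 g(b) = C1 + C2*erfi(sqrt(2)*b/4)


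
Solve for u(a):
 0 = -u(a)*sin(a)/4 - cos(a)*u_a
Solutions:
 u(a) = C1*cos(a)^(1/4)


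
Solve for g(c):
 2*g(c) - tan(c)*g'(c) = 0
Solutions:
 g(c) = C1*sin(c)^2


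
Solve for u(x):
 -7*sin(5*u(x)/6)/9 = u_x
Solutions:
 7*x/9 + 3*log(cos(5*u(x)/6) - 1)/5 - 3*log(cos(5*u(x)/6) + 1)/5 = C1


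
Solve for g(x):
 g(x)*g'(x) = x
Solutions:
 g(x) = -sqrt(C1 + x^2)
 g(x) = sqrt(C1 + x^2)


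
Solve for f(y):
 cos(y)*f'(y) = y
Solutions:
 f(y) = C1 + Integral(y/cos(y), y)


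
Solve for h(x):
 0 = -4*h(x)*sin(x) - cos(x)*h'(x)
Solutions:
 h(x) = C1*cos(x)^4


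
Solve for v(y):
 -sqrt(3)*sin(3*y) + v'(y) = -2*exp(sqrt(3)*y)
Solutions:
 v(y) = C1 - 2*sqrt(3)*exp(sqrt(3)*y)/3 - sqrt(3)*cos(3*y)/3


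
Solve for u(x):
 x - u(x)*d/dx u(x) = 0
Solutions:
 u(x) = -sqrt(C1 + x^2)
 u(x) = sqrt(C1 + x^2)


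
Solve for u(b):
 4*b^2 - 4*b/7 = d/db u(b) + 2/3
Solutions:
 u(b) = C1 + 4*b^3/3 - 2*b^2/7 - 2*b/3


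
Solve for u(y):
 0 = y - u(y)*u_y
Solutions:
 u(y) = -sqrt(C1 + y^2)
 u(y) = sqrt(C1 + y^2)


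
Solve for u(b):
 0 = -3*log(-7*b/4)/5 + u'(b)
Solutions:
 u(b) = C1 + 3*b*log(-b)/5 + 3*b*(-2*log(2) - 1 + log(7))/5


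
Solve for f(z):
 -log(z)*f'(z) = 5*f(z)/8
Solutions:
 f(z) = C1*exp(-5*li(z)/8)


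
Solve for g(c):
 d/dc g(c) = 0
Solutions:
 g(c) = C1


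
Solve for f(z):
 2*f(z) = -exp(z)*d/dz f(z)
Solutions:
 f(z) = C1*exp(2*exp(-z))


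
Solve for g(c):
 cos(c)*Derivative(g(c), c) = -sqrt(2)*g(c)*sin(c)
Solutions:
 g(c) = C1*cos(c)^(sqrt(2))


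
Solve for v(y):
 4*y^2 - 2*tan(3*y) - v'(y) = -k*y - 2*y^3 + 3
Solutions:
 v(y) = C1 + k*y^2/2 + y^4/2 + 4*y^3/3 - 3*y + 2*log(cos(3*y))/3


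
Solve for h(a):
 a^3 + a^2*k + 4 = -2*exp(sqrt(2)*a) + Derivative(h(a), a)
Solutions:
 h(a) = C1 + a^4/4 + a^3*k/3 + 4*a + sqrt(2)*exp(sqrt(2)*a)


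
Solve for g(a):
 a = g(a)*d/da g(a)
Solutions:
 g(a) = -sqrt(C1 + a^2)
 g(a) = sqrt(C1 + a^2)


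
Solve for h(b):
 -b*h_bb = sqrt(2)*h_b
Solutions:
 h(b) = C1 + C2*b^(1 - sqrt(2))


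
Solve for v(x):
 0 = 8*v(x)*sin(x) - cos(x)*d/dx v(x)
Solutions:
 v(x) = C1/cos(x)^8


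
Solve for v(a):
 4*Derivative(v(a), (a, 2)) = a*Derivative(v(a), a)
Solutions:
 v(a) = C1 + C2*erfi(sqrt(2)*a/4)


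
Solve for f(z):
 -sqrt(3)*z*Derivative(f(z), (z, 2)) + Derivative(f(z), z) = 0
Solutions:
 f(z) = C1 + C2*z^(sqrt(3)/3 + 1)


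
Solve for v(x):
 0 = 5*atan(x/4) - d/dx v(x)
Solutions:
 v(x) = C1 + 5*x*atan(x/4) - 10*log(x^2 + 16)


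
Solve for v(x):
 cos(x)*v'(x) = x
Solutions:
 v(x) = C1 + Integral(x/cos(x), x)


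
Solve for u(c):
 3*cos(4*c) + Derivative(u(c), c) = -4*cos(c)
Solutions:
 u(c) = C1 - 4*sin(c) - 3*sin(4*c)/4


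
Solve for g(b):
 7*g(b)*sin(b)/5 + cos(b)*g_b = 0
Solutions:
 g(b) = C1*cos(b)^(7/5)


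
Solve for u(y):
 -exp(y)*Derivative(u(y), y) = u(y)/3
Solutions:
 u(y) = C1*exp(exp(-y)/3)


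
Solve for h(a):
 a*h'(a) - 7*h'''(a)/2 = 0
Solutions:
 h(a) = C1 + Integral(C2*airyai(2^(1/3)*7^(2/3)*a/7) + C3*airybi(2^(1/3)*7^(2/3)*a/7), a)


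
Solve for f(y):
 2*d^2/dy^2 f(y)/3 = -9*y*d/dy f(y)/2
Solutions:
 f(y) = C1 + C2*erf(3*sqrt(6)*y/4)


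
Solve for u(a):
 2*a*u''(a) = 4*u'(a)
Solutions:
 u(a) = C1 + C2*a^3


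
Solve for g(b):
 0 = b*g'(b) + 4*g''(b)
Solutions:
 g(b) = C1 + C2*erf(sqrt(2)*b/4)


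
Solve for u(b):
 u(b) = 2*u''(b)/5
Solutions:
 u(b) = C1*exp(-sqrt(10)*b/2) + C2*exp(sqrt(10)*b/2)


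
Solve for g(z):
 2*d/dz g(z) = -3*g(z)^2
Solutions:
 g(z) = 2/(C1 + 3*z)


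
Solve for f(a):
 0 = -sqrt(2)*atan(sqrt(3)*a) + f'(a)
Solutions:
 f(a) = C1 + sqrt(2)*(a*atan(sqrt(3)*a) - sqrt(3)*log(3*a^2 + 1)/6)


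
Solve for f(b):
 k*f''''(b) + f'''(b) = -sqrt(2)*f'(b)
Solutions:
 f(b) = C1 + C2*exp(-b*((sqrt(((27*sqrt(2) + 2/k^2)^2 - 4/k^4)/k^2)/2 + 27*sqrt(2)/(2*k) + k^(-3))^(1/3) + 1/k + 1/(k^2*(sqrt(((27*sqrt(2) + 2/k^2)^2 - 4/k^4)/k^2)/2 + 27*sqrt(2)/(2*k) + k^(-3))^(1/3)))/3) + C3*exp(b*((sqrt(((27*sqrt(2) + 2/k^2)^2 - 4/k^4)/k^2)/2 + 27*sqrt(2)/(2*k) + k^(-3))^(1/3) - sqrt(3)*I*(sqrt(((27*sqrt(2) + 2/k^2)^2 - 4/k^4)/k^2)/2 + 27*sqrt(2)/(2*k) + k^(-3))^(1/3) - 2/k - 4/(k^2*(-1 + sqrt(3)*I)*(sqrt(((27*sqrt(2) + 2/k^2)^2 - 4/k^4)/k^2)/2 + 27*sqrt(2)/(2*k) + k^(-3))^(1/3)))/6) + C4*exp(b*((sqrt(((27*sqrt(2) + 2/k^2)^2 - 4/k^4)/k^2)/2 + 27*sqrt(2)/(2*k) + k^(-3))^(1/3) + sqrt(3)*I*(sqrt(((27*sqrt(2) + 2/k^2)^2 - 4/k^4)/k^2)/2 + 27*sqrt(2)/(2*k) + k^(-3))^(1/3) - 2/k + 4/(k^2*(1 + sqrt(3)*I)*(sqrt(((27*sqrt(2) + 2/k^2)^2 - 4/k^4)/k^2)/2 + 27*sqrt(2)/(2*k) + k^(-3))^(1/3)))/6)


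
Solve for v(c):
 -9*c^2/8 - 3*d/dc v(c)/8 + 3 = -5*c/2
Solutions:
 v(c) = C1 - c^3 + 10*c^2/3 + 8*c


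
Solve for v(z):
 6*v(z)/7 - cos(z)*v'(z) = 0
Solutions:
 v(z) = C1*(sin(z) + 1)^(3/7)/(sin(z) - 1)^(3/7)


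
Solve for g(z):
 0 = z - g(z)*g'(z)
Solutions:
 g(z) = -sqrt(C1 + z^2)
 g(z) = sqrt(C1 + z^2)


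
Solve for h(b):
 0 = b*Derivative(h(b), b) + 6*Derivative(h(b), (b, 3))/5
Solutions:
 h(b) = C1 + Integral(C2*airyai(-5^(1/3)*6^(2/3)*b/6) + C3*airybi(-5^(1/3)*6^(2/3)*b/6), b)


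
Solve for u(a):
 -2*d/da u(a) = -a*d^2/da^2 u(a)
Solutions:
 u(a) = C1 + C2*a^3


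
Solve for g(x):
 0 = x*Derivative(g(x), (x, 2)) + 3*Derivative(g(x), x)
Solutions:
 g(x) = C1 + C2/x^2


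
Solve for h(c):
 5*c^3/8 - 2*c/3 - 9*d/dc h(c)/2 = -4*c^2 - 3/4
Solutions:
 h(c) = C1 + 5*c^4/144 + 8*c^3/27 - 2*c^2/27 + c/6


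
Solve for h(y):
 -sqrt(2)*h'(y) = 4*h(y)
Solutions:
 h(y) = C1*exp(-2*sqrt(2)*y)


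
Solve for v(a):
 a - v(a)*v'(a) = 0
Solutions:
 v(a) = -sqrt(C1 + a^2)
 v(a) = sqrt(C1 + a^2)


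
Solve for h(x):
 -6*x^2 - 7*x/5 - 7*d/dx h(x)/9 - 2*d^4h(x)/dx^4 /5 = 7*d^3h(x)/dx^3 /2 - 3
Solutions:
 h(x) = C1 + C2*exp(x*(-70 + 35*35^(2/3)/(4*sqrt(7494) + 1273)^(1/3) + 35^(1/3)*(4*sqrt(7494) + 1273)^(1/3))/24)*sin(sqrt(3)*35^(1/3)*x*(-(4*sqrt(7494) + 1273)^(1/3) + 35*35^(1/3)/(4*sqrt(7494) + 1273)^(1/3))/24) + C3*exp(x*(-70 + 35*35^(2/3)/(4*sqrt(7494) + 1273)^(1/3) + 35^(1/3)*(4*sqrt(7494) + 1273)^(1/3))/24)*cos(sqrt(3)*35^(1/3)*x*(-(4*sqrt(7494) + 1273)^(1/3) + 35*35^(1/3)/(4*sqrt(7494) + 1273)^(1/3))/24) + C4*exp(-x*(35*35^(2/3)/(4*sqrt(7494) + 1273)^(1/3) + 35 + 35^(1/3)*(4*sqrt(7494) + 1273)^(1/3))/12) - 18*x^3/7 - 9*x^2/10 + 513*x/7


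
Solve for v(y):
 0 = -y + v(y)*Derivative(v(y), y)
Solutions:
 v(y) = -sqrt(C1 + y^2)
 v(y) = sqrt(C1 + y^2)


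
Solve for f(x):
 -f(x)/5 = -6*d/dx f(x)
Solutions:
 f(x) = C1*exp(x/30)


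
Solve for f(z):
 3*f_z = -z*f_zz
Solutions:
 f(z) = C1 + C2/z^2


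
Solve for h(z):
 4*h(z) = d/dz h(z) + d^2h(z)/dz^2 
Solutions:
 h(z) = C1*exp(z*(-1 + sqrt(17))/2) + C2*exp(-z*(1 + sqrt(17))/2)


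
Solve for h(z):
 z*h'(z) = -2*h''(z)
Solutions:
 h(z) = C1 + C2*erf(z/2)


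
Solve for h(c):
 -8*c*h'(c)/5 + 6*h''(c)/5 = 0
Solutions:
 h(c) = C1 + C2*erfi(sqrt(6)*c/3)


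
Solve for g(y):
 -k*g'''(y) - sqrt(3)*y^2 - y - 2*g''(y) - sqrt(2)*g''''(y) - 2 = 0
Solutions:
 g(y) = C1 + C2*y + C3*exp(sqrt(2)*y*(-k + sqrt(k^2 - 8*sqrt(2)))/4) + C4*exp(-sqrt(2)*y*(k + sqrt(k^2 - 8*sqrt(2)))/4) - sqrt(3)*y^4/24 + y^3*(sqrt(3)*k - 1)/12 + y^2*(-sqrt(3)*k^2 + k - 4 + 2*sqrt(6))/8


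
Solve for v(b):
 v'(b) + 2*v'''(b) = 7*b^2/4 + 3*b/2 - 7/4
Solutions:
 v(b) = C1 + C2*sin(sqrt(2)*b/2) + C3*cos(sqrt(2)*b/2) + 7*b^3/12 + 3*b^2/4 - 35*b/4


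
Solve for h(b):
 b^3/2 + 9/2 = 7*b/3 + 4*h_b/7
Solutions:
 h(b) = C1 + 7*b^4/32 - 49*b^2/24 + 63*b/8


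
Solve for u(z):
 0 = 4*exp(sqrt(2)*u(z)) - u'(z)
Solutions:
 u(z) = sqrt(2)*(2*log(-1/(C1 + 4*z)) - log(2))/4


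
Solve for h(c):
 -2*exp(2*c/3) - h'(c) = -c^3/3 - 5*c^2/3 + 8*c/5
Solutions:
 h(c) = C1 + c^4/12 + 5*c^3/9 - 4*c^2/5 - 3*exp(2*c/3)


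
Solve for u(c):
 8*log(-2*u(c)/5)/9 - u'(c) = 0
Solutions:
 -9*Integral(1/(log(-_y) - log(5) + log(2)), (_y, u(c)))/8 = C1 - c


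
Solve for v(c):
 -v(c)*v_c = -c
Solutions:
 v(c) = -sqrt(C1 + c^2)
 v(c) = sqrt(C1 + c^2)


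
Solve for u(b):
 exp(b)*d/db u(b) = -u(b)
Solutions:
 u(b) = C1*exp(exp(-b))


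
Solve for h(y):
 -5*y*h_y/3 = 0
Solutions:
 h(y) = C1


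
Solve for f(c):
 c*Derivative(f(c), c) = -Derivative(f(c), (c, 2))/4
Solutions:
 f(c) = C1 + C2*erf(sqrt(2)*c)


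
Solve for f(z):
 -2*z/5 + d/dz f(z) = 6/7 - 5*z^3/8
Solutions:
 f(z) = C1 - 5*z^4/32 + z^2/5 + 6*z/7


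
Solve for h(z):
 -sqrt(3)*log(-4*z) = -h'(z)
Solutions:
 h(z) = C1 + sqrt(3)*z*log(-z) + sqrt(3)*z*(-1 + 2*log(2))


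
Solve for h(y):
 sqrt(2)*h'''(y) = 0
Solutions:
 h(y) = C1 + C2*y + C3*y^2


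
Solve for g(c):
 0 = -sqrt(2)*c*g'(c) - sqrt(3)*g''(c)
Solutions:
 g(c) = C1 + C2*erf(6^(3/4)*c/6)


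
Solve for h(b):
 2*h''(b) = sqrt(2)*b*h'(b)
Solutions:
 h(b) = C1 + C2*erfi(2^(1/4)*b/2)


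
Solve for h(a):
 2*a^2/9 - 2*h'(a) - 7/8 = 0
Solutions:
 h(a) = C1 + a^3/27 - 7*a/16


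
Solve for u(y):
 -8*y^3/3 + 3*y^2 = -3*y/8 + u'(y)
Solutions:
 u(y) = C1 - 2*y^4/3 + y^3 + 3*y^2/16


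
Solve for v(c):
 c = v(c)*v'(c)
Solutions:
 v(c) = -sqrt(C1 + c^2)
 v(c) = sqrt(C1 + c^2)


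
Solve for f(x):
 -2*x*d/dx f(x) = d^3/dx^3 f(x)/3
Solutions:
 f(x) = C1 + Integral(C2*airyai(-6^(1/3)*x) + C3*airybi(-6^(1/3)*x), x)


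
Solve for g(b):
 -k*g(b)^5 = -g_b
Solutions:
 g(b) = -(-1/(C1 + 4*b*k))^(1/4)
 g(b) = (-1/(C1 + 4*b*k))^(1/4)
 g(b) = -I*(-1/(C1 + 4*b*k))^(1/4)
 g(b) = I*(-1/(C1 + 4*b*k))^(1/4)


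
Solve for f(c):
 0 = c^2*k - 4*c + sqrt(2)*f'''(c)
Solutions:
 f(c) = C1 + C2*c + C3*c^2 - sqrt(2)*c^5*k/120 + sqrt(2)*c^4/12


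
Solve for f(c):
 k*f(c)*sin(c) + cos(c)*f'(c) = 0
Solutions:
 f(c) = C1*exp(k*log(cos(c)))


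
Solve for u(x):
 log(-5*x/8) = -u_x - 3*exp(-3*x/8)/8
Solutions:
 u(x) = C1 - x*log(-x) + x*(-log(5) + 1 + 3*log(2)) + exp(-3*x/8)


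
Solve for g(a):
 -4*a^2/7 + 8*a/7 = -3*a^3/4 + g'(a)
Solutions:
 g(a) = C1 + 3*a^4/16 - 4*a^3/21 + 4*a^2/7


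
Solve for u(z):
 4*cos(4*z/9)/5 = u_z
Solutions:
 u(z) = C1 + 9*sin(4*z/9)/5


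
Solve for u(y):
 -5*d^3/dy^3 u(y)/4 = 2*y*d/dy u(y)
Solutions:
 u(y) = C1 + Integral(C2*airyai(-2*5^(2/3)*y/5) + C3*airybi(-2*5^(2/3)*y/5), y)


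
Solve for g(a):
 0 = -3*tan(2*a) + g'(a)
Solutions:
 g(a) = C1 - 3*log(cos(2*a))/2


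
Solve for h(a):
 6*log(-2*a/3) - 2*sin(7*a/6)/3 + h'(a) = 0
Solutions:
 h(a) = C1 - 6*a*log(-a) - 6*a*log(2) + 6*a + 6*a*log(3) - 4*cos(7*a/6)/7


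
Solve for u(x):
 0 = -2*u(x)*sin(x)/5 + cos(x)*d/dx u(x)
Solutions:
 u(x) = C1/cos(x)^(2/5)


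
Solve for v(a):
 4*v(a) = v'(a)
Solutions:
 v(a) = C1*exp(4*a)


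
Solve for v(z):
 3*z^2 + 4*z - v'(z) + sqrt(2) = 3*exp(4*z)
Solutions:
 v(z) = C1 + z^3 + 2*z^2 + sqrt(2)*z - 3*exp(4*z)/4


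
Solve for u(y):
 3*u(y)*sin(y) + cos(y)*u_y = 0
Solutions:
 u(y) = C1*cos(y)^3


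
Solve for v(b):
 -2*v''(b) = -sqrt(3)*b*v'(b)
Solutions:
 v(b) = C1 + C2*erfi(3^(1/4)*b/2)


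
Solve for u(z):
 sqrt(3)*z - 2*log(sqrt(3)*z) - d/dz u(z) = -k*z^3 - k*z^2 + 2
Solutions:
 u(z) = C1 + k*z^4/4 + k*z^3/3 + sqrt(3)*z^2/2 - 2*z*log(z) - z*log(3)


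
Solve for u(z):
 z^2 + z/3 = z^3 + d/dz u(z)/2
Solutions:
 u(z) = C1 - z^4/2 + 2*z^3/3 + z^2/3


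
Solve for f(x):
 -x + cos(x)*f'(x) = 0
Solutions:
 f(x) = C1 + Integral(x/cos(x), x)


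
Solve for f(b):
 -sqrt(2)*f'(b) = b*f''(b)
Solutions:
 f(b) = C1 + C2*b^(1 - sqrt(2))


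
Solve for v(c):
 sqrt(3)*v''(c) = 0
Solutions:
 v(c) = C1 + C2*c


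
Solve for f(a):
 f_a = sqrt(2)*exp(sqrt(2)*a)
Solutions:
 f(a) = C1 + exp(sqrt(2)*a)


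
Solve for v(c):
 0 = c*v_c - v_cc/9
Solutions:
 v(c) = C1 + C2*erfi(3*sqrt(2)*c/2)


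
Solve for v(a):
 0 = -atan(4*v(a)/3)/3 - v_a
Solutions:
 Integral(1/atan(4*_y/3), (_y, v(a))) = C1 - a/3


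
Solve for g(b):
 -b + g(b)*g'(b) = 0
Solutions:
 g(b) = -sqrt(C1 + b^2)
 g(b) = sqrt(C1 + b^2)


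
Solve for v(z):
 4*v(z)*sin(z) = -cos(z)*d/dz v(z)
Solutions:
 v(z) = C1*cos(z)^4


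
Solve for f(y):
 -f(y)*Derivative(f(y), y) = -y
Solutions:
 f(y) = -sqrt(C1 + y^2)
 f(y) = sqrt(C1 + y^2)


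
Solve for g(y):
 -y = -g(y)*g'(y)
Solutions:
 g(y) = -sqrt(C1 + y^2)
 g(y) = sqrt(C1 + y^2)


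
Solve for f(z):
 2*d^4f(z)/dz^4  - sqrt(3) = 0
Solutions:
 f(z) = C1 + C2*z + C3*z^2 + C4*z^3 + sqrt(3)*z^4/48


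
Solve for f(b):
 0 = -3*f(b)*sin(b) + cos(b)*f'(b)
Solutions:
 f(b) = C1/cos(b)^3


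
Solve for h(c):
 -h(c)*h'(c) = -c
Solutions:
 h(c) = -sqrt(C1 + c^2)
 h(c) = sqrt(C1 + c^2)


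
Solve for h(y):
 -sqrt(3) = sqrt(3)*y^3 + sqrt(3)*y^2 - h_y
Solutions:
 h(y) = C1 + sqrt(3)*y^4/4 + sqrt(3)*y^3/3 + sqrt(3)*y


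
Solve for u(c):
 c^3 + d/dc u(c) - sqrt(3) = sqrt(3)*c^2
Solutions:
 u(c) = C1 - c^4/4 + sqrt(3)*c^3/3 + sqrt(3)*c


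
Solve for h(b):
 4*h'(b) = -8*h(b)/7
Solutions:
 h(b) = C1*exp(-2*b/7)


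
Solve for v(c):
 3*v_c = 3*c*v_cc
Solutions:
 v(c) = C1 + C2*c^2


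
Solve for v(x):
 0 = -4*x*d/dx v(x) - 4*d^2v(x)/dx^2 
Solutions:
 v(x) = C1 + C2*erf(sqrt(2)*x/2)


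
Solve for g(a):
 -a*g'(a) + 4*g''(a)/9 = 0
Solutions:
 g(a) = C1 + C2*erfi(3*sqrt(2)*a/4)


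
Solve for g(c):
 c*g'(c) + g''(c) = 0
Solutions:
 g(c) = C1 + C2*erf(sqrt(2)*c/2)


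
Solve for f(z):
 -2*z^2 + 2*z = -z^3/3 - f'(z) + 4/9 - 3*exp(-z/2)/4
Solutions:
 f(z) = C1 - z^4/12 + 2*z^3/3 - z^2 + 4*z/9 + 3*exp(-z/2)/2


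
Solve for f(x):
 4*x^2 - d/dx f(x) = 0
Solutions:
 f(x) = C1 + 4*x^3/3


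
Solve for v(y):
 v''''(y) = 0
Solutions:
 v(y) = C1 + C2*y + C3*y^2 + C4*y^3


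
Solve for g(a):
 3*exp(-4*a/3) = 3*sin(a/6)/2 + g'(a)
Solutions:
 g(a) = C1 + 9*cos(a/6) - 9*exp(-4*a/3)/4


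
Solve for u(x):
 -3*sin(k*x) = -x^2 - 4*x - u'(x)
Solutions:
 u(x) = C1 - x^3/3 - 2*x^2 - 3*cos(k*x)/k


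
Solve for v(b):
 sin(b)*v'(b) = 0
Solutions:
 v(b) = C1


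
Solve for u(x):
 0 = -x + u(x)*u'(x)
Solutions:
 u(x) = -sqrt(C1 + x^2)
 u(x) = sqrt(C1 + x^2)


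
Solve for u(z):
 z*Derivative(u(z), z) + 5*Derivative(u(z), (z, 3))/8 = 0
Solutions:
 u(z) = C1 + Integral(C2*airyai(-2*5^(2/3)*z/5) + C3*airybi(-2*5^(2/3)*z/5), z)


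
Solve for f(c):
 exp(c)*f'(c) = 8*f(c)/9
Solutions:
 f(c) = C1*exp(-8*exp(-c)/9)


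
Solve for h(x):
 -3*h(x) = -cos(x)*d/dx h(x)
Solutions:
 h(x) = C1*(sin(x) + 1)^(3/2)/(sin(x) - 1)^(3/2)


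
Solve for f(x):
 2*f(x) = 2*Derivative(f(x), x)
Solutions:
 f(x) = C1*exp(x)


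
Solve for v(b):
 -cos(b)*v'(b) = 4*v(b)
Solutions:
 v(b) = C1*(sin(b)^2 - 2*sin(b) + 1)/(sin(b)^2 + 2*sin(b) + 1)


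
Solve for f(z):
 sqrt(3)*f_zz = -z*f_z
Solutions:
 f(z) = C1 + C2*erf(sqrt(2)*3^(3/4)*z/6)


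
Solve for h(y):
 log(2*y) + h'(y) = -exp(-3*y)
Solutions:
 h(y) = C1 - y*log(y) + y*(1 - log(2)) + exp(-3*y)/3


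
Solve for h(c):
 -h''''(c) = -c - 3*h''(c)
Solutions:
 h(c) = C1 + C2*c + C3*exp(-sqrt(3)*c) + C4*exp(sqrt(3)*c) - c^3/18


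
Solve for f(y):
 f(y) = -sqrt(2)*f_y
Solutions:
 f(y) = C1*exp(-sqrt(2)*y/2)


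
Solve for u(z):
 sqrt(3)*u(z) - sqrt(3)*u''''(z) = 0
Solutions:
 u(z) = C1*exp(-z) + C2*exp(z) + C3*sin(z) + C4*cos(z)


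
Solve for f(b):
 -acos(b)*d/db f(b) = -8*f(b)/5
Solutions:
 f(b) = C1*exp(8*Integral(1/acos(b), b)/5)


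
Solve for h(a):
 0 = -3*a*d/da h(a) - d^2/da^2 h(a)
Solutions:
 h(a) = C1 + C2*erf(sqrt(6)*a/2)


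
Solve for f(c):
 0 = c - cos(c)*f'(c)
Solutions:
 f(c) = C1 + Integral(c/cos(c), c)


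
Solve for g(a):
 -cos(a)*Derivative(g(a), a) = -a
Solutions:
 g(a) = C1 + Integral(a/cos(a), a)


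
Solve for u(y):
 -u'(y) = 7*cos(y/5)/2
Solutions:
 u(y) = C1 - 35*sin(y/5)/2


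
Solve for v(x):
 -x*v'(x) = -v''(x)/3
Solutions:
 v(x) = C1 + C2*erfi(sqrt(6)*x/2)


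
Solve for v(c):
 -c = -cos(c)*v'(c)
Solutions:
 v(c) = C1 + Integral(c/cos(c), c)


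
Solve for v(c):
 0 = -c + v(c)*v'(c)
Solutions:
 v(c) = -sqrt(C1 + c^2)
 v(c) = sqrt(C1 + c^2)


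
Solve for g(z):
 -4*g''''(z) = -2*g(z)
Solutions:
 g(z) = C1*exp(-2^(3/4)*z/2) + C2*exp(2^(3/4)*z/2) + C3*sin(2^(3/4)*z/2) + C4*cos(2^(3/4)*z/2)


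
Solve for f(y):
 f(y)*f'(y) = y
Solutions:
 f(y) = -sqrt(C1 + y^2)
 f(y) = sqrt(C1 + y^2)


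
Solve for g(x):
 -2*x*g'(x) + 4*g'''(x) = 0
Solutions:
 g(x) = C1 + Integral(C2*airyai(2^(2/3)*x/2) + C3*airybi(2^(2/3)*x/2), x)


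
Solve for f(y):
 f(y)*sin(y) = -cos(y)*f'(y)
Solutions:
 f(y) = C1*cos(y)


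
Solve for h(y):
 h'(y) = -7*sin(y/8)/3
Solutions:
 h(y) = C1 + 56*cos(y/8)/3


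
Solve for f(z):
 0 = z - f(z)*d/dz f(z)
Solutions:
 f(z) = -sqrt(C1 + z^2)
 f(z) = sqrt(C1 + z^2)


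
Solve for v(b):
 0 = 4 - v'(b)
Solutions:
 v(b) = C1 + 4*b


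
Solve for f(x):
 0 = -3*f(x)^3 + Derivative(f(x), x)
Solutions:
 f(x) = -sqrt(2)*sqrt(-1/(C1 + 3*x))/2
 f(x) = sqrt(2)*sqrt(-1/(C1 + 3*x))/2


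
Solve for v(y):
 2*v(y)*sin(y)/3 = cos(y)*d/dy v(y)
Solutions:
 v(y) = C1/cos(y)^(2/3)


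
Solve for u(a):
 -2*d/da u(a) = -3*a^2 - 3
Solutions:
 u(a) = C1 + a^3/2 + 3*a/2


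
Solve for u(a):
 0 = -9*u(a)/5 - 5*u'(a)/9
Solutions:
 u(a) = C1*exp(-81*a/25)


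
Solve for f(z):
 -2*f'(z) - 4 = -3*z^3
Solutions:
 f(z) = C1 + 3*z^4/8 - 2*z


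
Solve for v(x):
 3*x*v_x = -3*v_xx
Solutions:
 v(x) = C1 + C2*erf(sqrt(2)*x/2)


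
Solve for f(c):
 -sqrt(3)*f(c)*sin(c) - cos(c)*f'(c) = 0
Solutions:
 f(c) = C1*cos(c)^(sqrt(3))


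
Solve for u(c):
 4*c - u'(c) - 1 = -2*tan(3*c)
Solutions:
 u(c) = C1 + 2*c^2 - c - 2*log(cos(3*c))/3


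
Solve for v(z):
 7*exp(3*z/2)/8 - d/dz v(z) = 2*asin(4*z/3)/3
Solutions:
 v(z) = C1 - 2*z*asin(4*z/3)/3 - sqrt(9 - 16*z^2)/6 + 7*exp(3*z/2)/12


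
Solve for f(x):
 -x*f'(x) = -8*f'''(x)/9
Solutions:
 f(x) = C1 + Integral(C2*airyai(3^(2/3)*x/2) + C3*airybi(3^(2/3)*x/2), x)


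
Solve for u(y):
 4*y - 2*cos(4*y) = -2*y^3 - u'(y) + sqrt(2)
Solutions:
 u(y) = C1 - y^4/2 - 2*y^2 + sqrt(2)*y + sin(4*y)/2


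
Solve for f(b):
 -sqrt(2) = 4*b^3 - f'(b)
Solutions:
 f(b) = C1 + b^4 + sqrt(2)*b


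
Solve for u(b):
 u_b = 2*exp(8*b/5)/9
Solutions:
 u(b) = C1 + 5*exp(8*b/5)/36


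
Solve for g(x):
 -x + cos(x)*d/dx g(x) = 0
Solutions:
 g(x) = C1 + Integral(x/cos(x), x)


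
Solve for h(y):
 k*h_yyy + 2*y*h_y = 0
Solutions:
 h(y) = C1 + Integral(C2*airyai(2^(1/3)*y*(-1/k)^(1/3)) + C3*airybi(2^(1/3)*y*(-1/k)^(1/3)), y)


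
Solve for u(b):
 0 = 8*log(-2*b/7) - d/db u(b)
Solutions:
 u(b) = C1 + 8*b*log(-b) + 8*b*(-log(7) - 1 + log(2))


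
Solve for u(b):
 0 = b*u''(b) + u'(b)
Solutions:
 u(b) = C1 + C2*log(b)


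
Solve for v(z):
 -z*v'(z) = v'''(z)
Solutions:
 v(z) = C1 + Integral(C2*airyai(-z) + C3*airybi(-z), z)


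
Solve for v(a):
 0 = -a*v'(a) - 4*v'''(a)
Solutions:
 v(a) = C1 + Integral(C2*airyai(-2^(1/3)*a/2) + C3*airybi(-2^(1/3)*a/2), a)


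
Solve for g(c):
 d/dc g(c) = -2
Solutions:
 g(c) = C1 - 2*c


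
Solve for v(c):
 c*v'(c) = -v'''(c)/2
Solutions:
 v(c) = C1 + Integral(C2*airyai(-2^(1/3)*c) + C3*airybi(-2^(1/3)*c), c)


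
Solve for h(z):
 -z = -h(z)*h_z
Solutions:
 h(z) = -sqrt(C1 + z^2)
 h(z) = sqrt(C1 + z^2)


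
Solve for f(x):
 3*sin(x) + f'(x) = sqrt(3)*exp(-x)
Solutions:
 f(x) = C1 + 3*cos(x) - sqrt(3)*exp(-x)


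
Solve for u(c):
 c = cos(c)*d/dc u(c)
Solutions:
 u(c) = C1 + Integral(c/cos(c), c)


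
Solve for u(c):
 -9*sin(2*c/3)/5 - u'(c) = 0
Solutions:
 u(c) = C1 + 27*cos(2*c/3)/10


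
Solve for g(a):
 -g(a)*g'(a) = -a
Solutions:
 g(a) = -sqrt(C1 + a^2)
 g(a) = sqrt(C1 + a^2)


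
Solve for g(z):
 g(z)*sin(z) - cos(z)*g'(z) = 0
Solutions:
 g(z) = C1/cos(z)


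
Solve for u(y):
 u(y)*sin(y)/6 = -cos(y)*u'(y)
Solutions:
 u(y) = C1*cos(y)^(1/6)


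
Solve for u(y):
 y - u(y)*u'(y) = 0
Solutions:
 u(y) = -sqrt(C1 + y^2)
 u(y) = sqrt(C1 + y^2)


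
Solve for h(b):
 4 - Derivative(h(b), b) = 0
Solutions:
 h(b) = C1 + 4*b


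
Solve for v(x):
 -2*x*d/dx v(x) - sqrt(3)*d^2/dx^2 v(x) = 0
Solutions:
 v(x) = C1 + C2*erf(3^(3/4)*x/3)


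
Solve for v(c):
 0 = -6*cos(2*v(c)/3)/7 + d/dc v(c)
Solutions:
 -6*c/7 - 3*log(sin(2*v(c)/3) - 1)/4 + 3*log(sin(2*v(c)/3) + 1)/4 = C1


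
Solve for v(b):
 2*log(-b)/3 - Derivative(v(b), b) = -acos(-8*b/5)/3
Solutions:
 v(b) = C1 + 2*b*log(-b)/3 + b*acos(-8*b/5)/3 - 2*b/3 + sqrt(25 - 64*b^2)/24


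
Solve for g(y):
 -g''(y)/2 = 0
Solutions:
 g(y) = C1 + C2*y


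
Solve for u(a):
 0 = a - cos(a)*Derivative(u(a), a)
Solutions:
 u(a) = C1 + Integral(a/cos(a), a)


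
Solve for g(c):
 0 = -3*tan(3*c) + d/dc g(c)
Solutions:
 g(c) = C1 - log(cos(3*c))


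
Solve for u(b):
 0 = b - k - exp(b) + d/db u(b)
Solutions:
 u(b) = C1 - b^2/2 + b*k + exp(b)


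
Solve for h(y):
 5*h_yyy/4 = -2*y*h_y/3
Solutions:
 h(y) = C1 + Integral(C2*airyai(-2*15^(2/3)*y/15) + C3*airybi(-2*15^(2/3)*y/15), y)


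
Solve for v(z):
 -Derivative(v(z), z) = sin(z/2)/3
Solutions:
 v(z) = C1 + 2*cos(z/2)/3


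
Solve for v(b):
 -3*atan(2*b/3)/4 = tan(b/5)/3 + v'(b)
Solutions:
 v(b) = C1 - 3*b*atan(2*b/3)/4 + 9*log(4*b^2 + 9)/16 + 5*log(cos(b/5))/3


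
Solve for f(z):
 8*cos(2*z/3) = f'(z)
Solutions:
 f(z) = C1 + 12*sin(2*z/3)


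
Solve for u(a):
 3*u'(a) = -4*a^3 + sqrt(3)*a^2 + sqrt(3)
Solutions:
 u(a) = C1 - a^4/3 + sqrt(3)*a^3/9 + sqrt(3)*a/3


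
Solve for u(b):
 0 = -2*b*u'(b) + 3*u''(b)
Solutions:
 u(b) = C1 + C2*erfi(sqrt(3)*b/3)


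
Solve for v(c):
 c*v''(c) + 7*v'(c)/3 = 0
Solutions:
 v(c) = C1 + C2/c^(4/3)


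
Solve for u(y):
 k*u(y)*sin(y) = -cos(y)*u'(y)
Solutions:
 u(y) = C1*exp(k*log(cos(y)))


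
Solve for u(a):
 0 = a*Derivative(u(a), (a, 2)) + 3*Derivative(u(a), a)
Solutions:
 u(a) = C1 + C2/a^2


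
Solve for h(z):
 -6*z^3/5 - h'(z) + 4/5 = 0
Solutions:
 h(z) = C1 - 3*z^4/10 + 4*z/5


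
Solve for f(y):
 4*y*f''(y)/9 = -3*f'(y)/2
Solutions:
 f(y) = C1 + C2/y^(19/8)


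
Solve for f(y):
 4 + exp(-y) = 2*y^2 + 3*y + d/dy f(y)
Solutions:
 f(y) = C1 - 2*y^3/3 - 3*y^2/2 + 4*y - exp(-y)


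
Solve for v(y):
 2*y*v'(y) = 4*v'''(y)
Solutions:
 v(y) = C1 + Integral(C2*airyai(2^(2/3)*y/2) + C3*airybi(2^(2/3)*y/2), y)


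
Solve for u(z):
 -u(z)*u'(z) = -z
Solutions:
 u(z) = -sqrt(C1 + z^2)
 u(z) = sqrt(C1 + z^2)


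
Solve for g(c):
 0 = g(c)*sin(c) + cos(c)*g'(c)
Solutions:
 g(c) = C1*cos(c)


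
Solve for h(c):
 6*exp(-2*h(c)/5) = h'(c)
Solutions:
 h(c) = 5*log(-sqrt(C1 + 6*c)) - 5*log(5) + 5*log(10)/2
 h(c) = 5*log(C1 + 6*c)/2 - 5*log(5) + 5*log(10)/2


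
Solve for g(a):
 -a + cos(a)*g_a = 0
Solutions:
 g(a) = C1 + Integral(a/cos(a), a)


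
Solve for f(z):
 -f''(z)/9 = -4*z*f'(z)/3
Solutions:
 f(z) = C1 + C2*erfi(sqrt(6)*z)


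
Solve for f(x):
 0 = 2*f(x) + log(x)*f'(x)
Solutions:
 f(x) = C1*exp(-2*li(x))


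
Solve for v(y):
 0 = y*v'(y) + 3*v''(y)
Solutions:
 v(y) = C1 + C2*erf(sqrt(6)*y/6)


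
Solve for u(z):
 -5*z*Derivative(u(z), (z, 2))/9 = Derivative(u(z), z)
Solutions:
 u(z) = C1 + C2/z^(4/5)


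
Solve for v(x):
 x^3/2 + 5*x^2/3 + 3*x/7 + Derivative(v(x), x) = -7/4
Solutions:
 v(x) = C1 - x^4/8 - 5*x^3/9 - 3*x^2/14 - 7*x/4


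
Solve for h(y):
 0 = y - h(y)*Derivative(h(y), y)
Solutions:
 h(y) = -sqrt(C1 + y^2)
 h(y) = sqrt(C1 + y^2)


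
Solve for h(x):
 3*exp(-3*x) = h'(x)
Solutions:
 h(x) = C1 - exp(-3*x)


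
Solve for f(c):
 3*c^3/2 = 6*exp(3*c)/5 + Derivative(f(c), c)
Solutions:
 f(c) = C1 + 3*c^4/8 - 2*exp(3*c)/5


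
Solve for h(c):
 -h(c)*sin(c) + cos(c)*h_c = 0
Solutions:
 h(c) = C1/cos(c)


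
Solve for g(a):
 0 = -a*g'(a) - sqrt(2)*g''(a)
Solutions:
 g(a) = C1 + C2*erf(2^(1/4)*a/2)


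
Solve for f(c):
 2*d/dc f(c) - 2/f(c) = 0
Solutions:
 f(c) = -sqrt(C1 + 2*c)
 f(c) = sqrt(C1 + 2*c)


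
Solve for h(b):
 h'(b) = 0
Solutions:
 h(b) = C1


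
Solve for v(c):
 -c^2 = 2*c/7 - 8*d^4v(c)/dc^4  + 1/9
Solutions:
 v(c) = C1 + C2*c + C3*c^2 + C4*c^3 + c^6/2880 + c^5/3360 + c^4/1728


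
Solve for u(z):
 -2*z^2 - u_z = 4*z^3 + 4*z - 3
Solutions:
 u(z) = C1 - z^4 - 2*z^3/3 - 2*z^2 + 3*z


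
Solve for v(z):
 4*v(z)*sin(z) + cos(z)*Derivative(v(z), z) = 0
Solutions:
 v(z) = C1*cos(z)^4


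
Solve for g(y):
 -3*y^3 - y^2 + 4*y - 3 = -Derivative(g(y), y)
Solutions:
 g(y) = C1 + 3*y^4/4 + y^3/3 - 2*y^2 + 3*y


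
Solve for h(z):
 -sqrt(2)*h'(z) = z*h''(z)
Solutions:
 h(z) = C1 + C2*z^(1 - sqrt(2))


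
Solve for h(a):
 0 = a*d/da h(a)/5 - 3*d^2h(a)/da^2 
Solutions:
 h(a) = C1 + C2*erfi(sqrt(30)*a/30)


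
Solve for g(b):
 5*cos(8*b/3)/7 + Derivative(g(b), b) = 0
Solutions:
 g(b) = C1 - 15*sin(8*b/3)/56


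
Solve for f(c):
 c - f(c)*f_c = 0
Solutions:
 f(c) = -sqrt(C1 + c^2)
 f(c) = sqrt(C1 + c^2)


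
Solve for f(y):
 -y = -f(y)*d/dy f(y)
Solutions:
 f(y) = -sqrt(C1 + y^2)
 f(y) = sqrt(C1 + y^2)


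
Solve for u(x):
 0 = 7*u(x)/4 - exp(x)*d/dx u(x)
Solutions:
 u(x) = C1*exp(-7*exp(-x)/4)


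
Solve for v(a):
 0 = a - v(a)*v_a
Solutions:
 v(a) = -sqrt(C1 + a^2)
 v(a) = sqrt(C1 + a^2)


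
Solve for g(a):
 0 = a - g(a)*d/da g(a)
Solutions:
 g(a) = -sqrt(C1 + a^2)
 g(a) = sqrt(C1 + a^2)


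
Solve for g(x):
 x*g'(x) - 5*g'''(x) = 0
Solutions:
 g(x) = C1 + Integral(C2*airyai(5^(2/3)*x/5) + C3*airybi(5^(2/3)*x/5), x)


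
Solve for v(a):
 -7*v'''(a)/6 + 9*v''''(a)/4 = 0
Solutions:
 v(a) = C1 + C2*a + C3*a^2 + C4*exp(14*a/27)


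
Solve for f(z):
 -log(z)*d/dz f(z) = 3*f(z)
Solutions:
 f(z) = C1*exp(-3*li(z))


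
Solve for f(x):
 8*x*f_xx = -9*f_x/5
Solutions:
 f(x) = C1 + C2*x^(31/40)


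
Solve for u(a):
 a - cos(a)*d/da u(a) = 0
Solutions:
 u(a) = C1 + Integral(a/cos(a), a)


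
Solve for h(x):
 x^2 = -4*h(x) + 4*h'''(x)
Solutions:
 h(x) = C3*exp(x) - x^2/4 + (C1*sin(sqrt(3)*x/2) + C2*cos(sqrt(3)*x/2))*exp(-x/2)


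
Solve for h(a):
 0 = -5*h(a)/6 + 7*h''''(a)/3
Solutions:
 h(a) = C1*exp(-14^(3/4)*5^(1/4)*a/14) + C2*exp(14^(3/4)*5^(1/4)*a/14) + C3*sin(14^(3/4)*5^(1/4)*a/14) + C4*cos(14^(3/4)*5^(1/4)*a/14)


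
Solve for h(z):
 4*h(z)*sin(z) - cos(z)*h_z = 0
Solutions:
 h(z) = C1/cos(z)^4


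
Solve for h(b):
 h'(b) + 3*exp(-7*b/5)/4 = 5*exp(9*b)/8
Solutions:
 h(b) = C1 + 5*exp(9*b)/72 + 15*exp(-7*b/5)/28


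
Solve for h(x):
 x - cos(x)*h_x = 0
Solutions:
 h(x) = C1 + Integral(x/cos(x), x)


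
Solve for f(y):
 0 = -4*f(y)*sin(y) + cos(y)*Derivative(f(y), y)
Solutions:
 f(y) = C1/cos(y)^4


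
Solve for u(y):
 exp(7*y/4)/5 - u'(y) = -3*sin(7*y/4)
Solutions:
 u(y) = C1 + 4*exp(7*y/4)/35 - 12*cos(7*y/4)/7


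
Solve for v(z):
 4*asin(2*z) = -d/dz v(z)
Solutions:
 v(z) = C1 - 4*z*asin(2*z) - 2*sqrt(1 - 4*z^2)


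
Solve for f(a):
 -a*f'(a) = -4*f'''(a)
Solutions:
 f(a) = C1 + Integral(C2*airyai(2^(1/3)*a/2) + C3*airybi(2^(1/3)*a/2), a)


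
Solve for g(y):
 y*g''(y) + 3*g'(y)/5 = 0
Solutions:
 g(y) = C1 + C2*y^(2/5)


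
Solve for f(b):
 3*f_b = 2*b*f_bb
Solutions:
 f(b) = C1 + C2*b^(5/2)


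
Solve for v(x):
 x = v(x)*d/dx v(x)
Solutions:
 v(x) = -sqrt(C1 + x^2)
 v(x) = sqrt(C1 + x^2)
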